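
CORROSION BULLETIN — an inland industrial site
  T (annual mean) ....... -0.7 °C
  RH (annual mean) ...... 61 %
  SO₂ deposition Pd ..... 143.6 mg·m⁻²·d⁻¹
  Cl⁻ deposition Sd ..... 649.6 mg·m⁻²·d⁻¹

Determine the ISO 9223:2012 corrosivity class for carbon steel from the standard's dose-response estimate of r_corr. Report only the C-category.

carbon steel: T≤10 °C ⇒ hinge +0.150·(-0.7−10) = -1.6050
  SO₂ term: 1.77·143.6^0.52·exp(0.02·61-1.6050) = 15.94
  Sd branch = 0.102·Sd^0.62·e^(0.033·RH+0.04·T) = 41.16 μm/a
  sum: 15.94 + 41.16 → r_corr = 57.1 μm/a
Category bounds: 50…80 μm/a bracket r_corr ⇒ C4

C4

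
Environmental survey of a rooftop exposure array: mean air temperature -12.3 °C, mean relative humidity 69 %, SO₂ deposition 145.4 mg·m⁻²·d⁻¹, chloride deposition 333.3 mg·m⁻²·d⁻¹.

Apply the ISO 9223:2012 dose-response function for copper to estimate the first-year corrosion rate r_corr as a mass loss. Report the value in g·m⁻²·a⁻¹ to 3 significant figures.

copper: temperature factor f = +0.126·(-22.3) = -2.8098
  sulphur-dioxide contribution → 0.06828 μm/a
  chloride contribution → 0.3228 μm/a
  total first-year rate 0.3911 μm/a
Convert to mass loss: 0.3911 μm/a × 8.96 g/cm³ = 3.504 g·m⁻²·a⁻¹

r_corr = 3.50 g·m⁻²·a⁻¹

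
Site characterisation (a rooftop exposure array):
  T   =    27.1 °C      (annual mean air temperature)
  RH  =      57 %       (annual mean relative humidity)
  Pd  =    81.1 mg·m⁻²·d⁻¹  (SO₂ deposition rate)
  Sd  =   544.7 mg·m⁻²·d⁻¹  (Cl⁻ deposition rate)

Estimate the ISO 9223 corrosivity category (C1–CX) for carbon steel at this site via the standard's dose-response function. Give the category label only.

carbon steel: f(T) = -0.054·(T−10) [T>10 °C] = -0.9234
  Pd branch = 1.77·Pd^0.52·e^(0.02·RH+f) = 21.61 μm/a
  Cl⁻ term: 0.102·544.7^0.62·exp(0.033·57+0.04·27.1) = 98.33
  sum: 21.61 + 98.33 → r_corr = 119.9 μm/a
120 μm/a falls in (80, 200] for carbon steel → category C5

C5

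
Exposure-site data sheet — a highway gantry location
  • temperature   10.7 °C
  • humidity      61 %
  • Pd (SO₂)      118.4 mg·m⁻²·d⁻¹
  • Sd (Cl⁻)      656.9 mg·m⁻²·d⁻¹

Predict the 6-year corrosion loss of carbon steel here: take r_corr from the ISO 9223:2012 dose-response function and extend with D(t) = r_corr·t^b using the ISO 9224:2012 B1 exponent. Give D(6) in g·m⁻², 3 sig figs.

D(6) = 2.70e+03 g·m⁻²

carbon steel: temperature factor f = -0.054·(0.7) = -0.0378
  SO₂ term: 1.77·118.4^0.52·exp(0.02·61-0.0378) = 69.11
  Sd branch = 0.102·Sd^0.62·e^(0.033·RH+0.04·T) = 65.4 μm/a
  sum: 69.11 + 65.4 → r_corr = 134.5 μm/a
Power-law: D(6) = r_corr · 6^0.523
  D(6) = 134.5 × 6^0.523 = 134.5 × 2.553 = 343.3 μm
  Mass loss = 343.3 μm × 7.85 g/cm³ = 2695 g·m⁻²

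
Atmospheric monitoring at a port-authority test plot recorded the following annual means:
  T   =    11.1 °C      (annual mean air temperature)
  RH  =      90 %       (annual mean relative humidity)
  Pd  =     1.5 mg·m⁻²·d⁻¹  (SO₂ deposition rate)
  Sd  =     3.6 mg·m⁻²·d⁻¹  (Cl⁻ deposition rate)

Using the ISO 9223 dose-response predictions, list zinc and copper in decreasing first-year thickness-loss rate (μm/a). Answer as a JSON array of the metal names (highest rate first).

zinc: f(T) = -0.071·(T−10) [T>10 °C] = -0.0781
  SO₂ term: 0.0129·1.5^0.44·exp(0.046·90-0.0781) = 0.8956
  Cl⁻ term: 0.0175·3.6^0.57·exp(0.008·90+0.085·11.1) = 0.1917
  sum: 0.8956 + 0.1917 → r_corr = 1.087 μm/a
copper: f(T) = -0.080·(T−10) [T>10 °C] = -0.0880
  Pd branch = 0.0053·Pd^0.26·e^(0.059·RH+f) = 1.091 μm/a
  Sd branch = 0.01025·Sd^0.27·e^(0.036·RH+0.049·T) = 0.6372 μm/a
  r_corr = 1.091 + 0.6372 = 1.728 μm/a
Ordering by μm/a: copper (1.73) > zinc (1.09)

["copper", "zinc"]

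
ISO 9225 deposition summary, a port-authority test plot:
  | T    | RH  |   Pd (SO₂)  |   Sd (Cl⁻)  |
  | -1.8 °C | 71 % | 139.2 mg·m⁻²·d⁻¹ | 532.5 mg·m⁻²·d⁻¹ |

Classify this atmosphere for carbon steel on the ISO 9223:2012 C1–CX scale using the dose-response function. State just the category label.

carbon steel: temperature factor f = +0.150·(-11.8) = -1.7700
  Pd branch = 1.77·Pd^0.52·e^(0.02·RH+f) = 16.24 μm/a
  Sd branch = 0.102·Sd^0.62·e^(0.033·RH+0.04·T) = 48.44 μm/a
  r_corr = 16.24 + 48.44 = 64.68 μm/a
64.7 μm/a falls in (50, 80] for carbon steel → category C4

C4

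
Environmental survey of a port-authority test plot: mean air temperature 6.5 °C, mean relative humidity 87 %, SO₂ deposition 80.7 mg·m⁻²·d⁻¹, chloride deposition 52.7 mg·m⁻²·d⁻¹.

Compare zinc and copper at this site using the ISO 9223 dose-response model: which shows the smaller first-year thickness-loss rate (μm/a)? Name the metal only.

copper

zinc: T≤10 °C ⇒ hinge +0.038·(6.5−10) = -0.1330
  SO₂ term: 0.0129·80.7^0.44·exp(0.046·87-0.1330) = 4.265
  Sd branch = 0.0175·Sd^0.57·e^(0.008·RH+0.085·T) = 0.5844 μm/a
  sum: 4.265 + 0.5844 → r_corr = 4.849 μm/a
copper: temperature factor f = +0.126·(-3.5) = -0.4410
  SO₂ term: 0.0053·80.7^0.26·exp(0.059·87-0.4410) = 1.81
  Cl⁻ term: 0.01025·52.7^0.27·exp(0.036·87+0.049·6.5) = 0.9422
  sum: 1.81 + 0.9422 → r_corr = 2.753 μm/a
Ordering by μm/a: zinc (4.85) > copper (2.75)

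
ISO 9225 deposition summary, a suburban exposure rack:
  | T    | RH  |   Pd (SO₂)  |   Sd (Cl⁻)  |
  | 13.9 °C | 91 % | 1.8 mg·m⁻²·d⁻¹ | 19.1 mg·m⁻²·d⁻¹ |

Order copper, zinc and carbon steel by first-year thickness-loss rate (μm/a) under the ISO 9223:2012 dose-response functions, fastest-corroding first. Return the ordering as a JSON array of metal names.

["carbon steel", "copper", "zinc"]

copper: f(T) = -0.080·(T−10) [T>10 °C] = -0.3120
  Pd branch = 0.0053·Pd^0.26·e^(0.059·RH+f) = 0.9702 μm/a
  Sd branch = 0.01025·Sd^0.27·e^(0.036·RH+0.049·T) = 1.189 μm/a
  sum: 0.9702 + 1.189 → r_corr = 2.159 μm/a
zinc: temperature factor f = -0.071·(3.9) = -0.2769
  Pd branch = 0.0129·Pd^0.44·e^(0.046·RH+f) = 0.8329 μm/a
  Sd branch = 0.0175·Sd^0.57·e^(0.008·RH+0.085·T) = 0.6346 μm/a
  sum: 0.8329 + 0.6346 → r_corr = 1.468 μm/a
carbon steel: T>10 °C ⇒ hinge -0.054·(13.9−10) = -0.2106
  Pd branch = 1.77·Pd^0.52·e^(0.02·RH+f) = 12.01 μm/a
  Cl⁻ term: 0.102·19.1^0.62·exp(0.033·91+0.04·13.9) = 22.31
  r_corr = 12.01 + 22.31 = 34.32 μm/a
Ordering by μm/a: carbon steel (34.3) > copper (2.16) > zinc (1.47)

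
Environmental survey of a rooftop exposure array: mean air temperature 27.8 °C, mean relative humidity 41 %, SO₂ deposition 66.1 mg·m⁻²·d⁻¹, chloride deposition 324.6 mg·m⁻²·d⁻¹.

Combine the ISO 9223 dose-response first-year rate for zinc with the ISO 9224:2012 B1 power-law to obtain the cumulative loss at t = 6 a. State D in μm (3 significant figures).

zinc: f(T) = -0.071·(T−10) [T>10 °C] = -1.2638
  sulphur-dioxide contribution → 0.1519 μm/a
  chloride contribution → 6.969 μm/a
  total first-year rate 7.121 μm/a
Power-law: D(6) = r_corr · 6^0.813
  D(6) = 7.121 × 6^0.813 = 7.121 × 4.292 = 30.56 μm

D(6) = 30.6 μm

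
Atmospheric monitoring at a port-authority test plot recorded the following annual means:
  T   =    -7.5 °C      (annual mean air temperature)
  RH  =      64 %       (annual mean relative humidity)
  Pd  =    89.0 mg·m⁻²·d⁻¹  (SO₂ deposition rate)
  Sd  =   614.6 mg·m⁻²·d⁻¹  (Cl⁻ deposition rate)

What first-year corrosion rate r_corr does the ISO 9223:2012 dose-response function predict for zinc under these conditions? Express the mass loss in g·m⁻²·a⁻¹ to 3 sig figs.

r_corr = 10.8 g·m⁻²·a⁻¹

zinc: f(T) = +0.038·(T−10) [T≤10 °C] = -0.6650
  Pd branch = 0.0129·Pd^0.44·e^(0.046·RH+f) = 0.908 μm/a
  Sd branch = 0.0175·Sd^0.57·e^(0.008·RH+0.085·T) = 0.5998 μm/a
  sum: 0.908 + 0.5998 → r_corr = 1.508 μm/a
Convert to mass loss: 1.508 μm/a × 7.14 g/cm³ = 10.77 g·m⁻²·a⁻¹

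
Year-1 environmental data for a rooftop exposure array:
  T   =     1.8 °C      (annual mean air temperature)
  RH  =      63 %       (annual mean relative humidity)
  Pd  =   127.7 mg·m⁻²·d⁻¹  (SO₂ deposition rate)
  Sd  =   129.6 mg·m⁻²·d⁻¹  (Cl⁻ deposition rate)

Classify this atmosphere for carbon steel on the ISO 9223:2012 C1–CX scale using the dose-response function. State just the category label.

C3

carbon steel: T≤10 °C ⇒ hinge +0.150·(1.8−10) = -1.2300
  SO₂ term: 1.77·127.7^0.52·exp(0.02·63-1.2300) = 22.71
  Sd branch = 0.102·Sd^0.62·e^(0.033·RH+0.04·T) = 17.89 μm/a
  sum: 22.71 + 17.89 → r_corr = 40.6 μm/a
ISO 9223 Table 2 (carbon steel): 25 < 40.6 ≤ 50 μm/a ⇒ C3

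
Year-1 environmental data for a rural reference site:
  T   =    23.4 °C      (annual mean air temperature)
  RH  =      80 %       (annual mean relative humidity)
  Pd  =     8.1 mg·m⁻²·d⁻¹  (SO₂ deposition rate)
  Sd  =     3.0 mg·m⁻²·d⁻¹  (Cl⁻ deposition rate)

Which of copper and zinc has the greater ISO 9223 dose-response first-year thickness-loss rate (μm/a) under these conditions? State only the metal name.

copper: f(T) = -0.080·(T−10) [T>10 °C] = -1.0720
  SO₂ term: 0.0053·8.1^0.26·exp(0.059·80-1.0720) = 0.3506
  Sd branch = 0.01025·Sd^0.27·e^(0.036·RH+0.049·T) = 0.7732 μm/a
  sum: 0.3506 + 0.7732 → r_corr = 1.124 μm/a
zinc: temperature factor f = -0.071·(13.4) = -0.9514
  Pd branch = 0.0129·Pd^0.44·e^(0.046·RH+f) = 0.4958 μm/a
  Cl⁻ term: 0.0175·3.0^0.57·exp(0.008·80+0.085·23.4) = 0.4537
  sum: 0.4958 + 0.4537 → r_corr = 0.9495 μm/a
Ordering by μm/a: copper (1.12) > zinc (0.95)

copper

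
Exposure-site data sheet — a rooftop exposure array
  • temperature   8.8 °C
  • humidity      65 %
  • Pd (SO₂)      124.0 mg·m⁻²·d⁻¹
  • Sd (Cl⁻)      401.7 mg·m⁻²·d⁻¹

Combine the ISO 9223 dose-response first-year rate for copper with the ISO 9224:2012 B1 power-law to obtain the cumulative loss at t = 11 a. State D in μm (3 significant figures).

D(11) = 7.75 μm

copper: temperature factor f = +0.126·(-1.2) = -0.1512
  SO₂ term: 0.0053·124.0^0.26·exp(0.059·65-0.1512) = 0.7386
  Cl⁻ term: 0.01025·401.7^0.27·exp(0.036·65+0.049·8.8) = 0.8266
  sum: 0.7386 + 0.8266 → r_corr = 1.565 μm/a
ISO 9224: D(t) = r_corr · t^b with b = 0.667 (copper, B1)
  D(11) = 1.565 × 11^0.667 = 1.565 × 4.95 = 7.748 μm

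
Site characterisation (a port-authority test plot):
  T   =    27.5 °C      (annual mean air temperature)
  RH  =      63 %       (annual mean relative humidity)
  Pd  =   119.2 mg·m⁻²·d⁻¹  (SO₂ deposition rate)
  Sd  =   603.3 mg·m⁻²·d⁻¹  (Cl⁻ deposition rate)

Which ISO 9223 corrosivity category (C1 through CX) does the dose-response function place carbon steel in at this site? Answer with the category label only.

C5

carbon steel: f(T) = -0.054·(T−10) [T>10 °C] = -0.9450
  Pd branch = 1.77·Pd^0.52·e^(0.02·RH+f) = 29.14 μm/a
  Cl⁻ term: 0.102·603.3^0.62·exp(0.033·63+0.04·27.5) = 129.8
  sum: 29.14 + 129.8 → r_corr = 158.9 μm/a
ISO 9223 Table 2 (carbon steel): 80 < 159 ≤ 200 μm/a ⇒ C5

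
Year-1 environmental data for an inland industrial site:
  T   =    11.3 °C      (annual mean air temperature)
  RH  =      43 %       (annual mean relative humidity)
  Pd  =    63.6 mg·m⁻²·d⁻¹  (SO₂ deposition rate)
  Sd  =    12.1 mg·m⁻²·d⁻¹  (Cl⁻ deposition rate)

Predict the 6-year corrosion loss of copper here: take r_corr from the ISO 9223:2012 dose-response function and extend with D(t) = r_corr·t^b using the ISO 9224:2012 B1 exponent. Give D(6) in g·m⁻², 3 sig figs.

copper: f(T) = -0.080·(T−10) [T>10 °C] = -0.1040
  SO₂ term: 0.0053·63.6^0.26·exp(0.059·43-0.1040) = 0.1778
  Sd branch = 0.01025·Sd^0.27·e^(0.036·RH+0.049·T) = 0.1644 μm/a
  sum: 0.1778 + 0.1644 → r_corr = 0.3421 μm/a
Power-law: D(6) = r_corr · 6^0.667
  D(6) = 0.3421 × 6^0.667 = 0.3421 × 3.304 = 1.13 μm
  Mass loss = 1.13 μm × 8.96 g/cm³ = 10.13 g·m⁻²

D(6) = 10.1 g·m⁻²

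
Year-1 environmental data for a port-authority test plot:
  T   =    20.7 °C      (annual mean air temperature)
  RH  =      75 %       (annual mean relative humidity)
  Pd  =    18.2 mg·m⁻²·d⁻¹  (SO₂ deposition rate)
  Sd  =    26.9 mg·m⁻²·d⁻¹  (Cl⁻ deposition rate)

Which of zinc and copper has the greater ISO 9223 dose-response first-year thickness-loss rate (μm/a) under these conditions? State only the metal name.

zinc: T>10 °C ⇒ hinge -0.071·(20.7−10) = -0.7597
  sulphur-dioxide contribution → 0.6814 μm/a
  chloride contribution → 1.21 μm/a
  ⇒ r_corr(zinc) = 1.891 μm/a
copper: f(T) = -0.080·(T−10) [T>10 °C] = -0.8560
  sulphur-dioxide contribution → 0.3998 μm/a
  chloride contribution → 1.023 μm/a
  total first-year rate 1.423 μm/a
Ordering by μm/a: zinc (1.89) > copper (1.42)

zinc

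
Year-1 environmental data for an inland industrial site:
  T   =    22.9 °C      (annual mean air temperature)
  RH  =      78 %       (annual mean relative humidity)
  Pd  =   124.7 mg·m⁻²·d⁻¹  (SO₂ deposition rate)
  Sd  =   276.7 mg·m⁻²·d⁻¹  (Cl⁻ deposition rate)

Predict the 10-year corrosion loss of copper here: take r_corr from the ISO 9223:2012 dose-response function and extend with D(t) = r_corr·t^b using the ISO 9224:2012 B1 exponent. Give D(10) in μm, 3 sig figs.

copper: T>10 °C ⇒ hinge -0.080·(22.9−10) = -1.0320
  SO₂ term: 0.0053·124.7^0.26·exp(0.059·78-1.0320) = 0.6601
  Sd branch = 0.01025·Sd^0.27·e^(0.036·RH+0.049·T) = 2.382 μm/a
  sum: 0.6601 + 2.382 → r_corr = 3.042 μm/a
ISO 9224: D(t) = r_corr · t^b with b = 0.667 (copper, B1)
  D(10) = 3.042 × 10^0.667 = 3.042 × 4.645 = 14.13 μm

D(10) = 14.1 μm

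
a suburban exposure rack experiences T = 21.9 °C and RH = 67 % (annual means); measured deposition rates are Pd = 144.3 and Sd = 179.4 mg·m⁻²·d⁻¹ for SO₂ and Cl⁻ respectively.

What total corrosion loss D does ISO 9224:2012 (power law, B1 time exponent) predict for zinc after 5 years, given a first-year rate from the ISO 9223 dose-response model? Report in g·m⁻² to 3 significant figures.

zinc: f(T) = -0.071·(T−10) [T>10 °C] = -0.8449
  SO₂ term: 0.0129·144.3^0.44·exp(0.046·67-0.8449) = 1.077
  Cl⁻ term: 0.0175·179.4^0.57·exp(0.008·67+0.085·21.9) = 3.706
  sum: 1.077 + 3.706 → r_corr = 4.783 μm/a
ISO 9224: D(t) = r_corr · t^b with b = 0.813 (zinc, B1)
  D(5) = 4.783 × 5^0.813 = 4.783 × 3.701 = 17.7 μm
  Mass loss = 17.7 μm × 7.14 g/cm³ = 126.4 g·m⁻²

D(5) = 126 g·m⁻²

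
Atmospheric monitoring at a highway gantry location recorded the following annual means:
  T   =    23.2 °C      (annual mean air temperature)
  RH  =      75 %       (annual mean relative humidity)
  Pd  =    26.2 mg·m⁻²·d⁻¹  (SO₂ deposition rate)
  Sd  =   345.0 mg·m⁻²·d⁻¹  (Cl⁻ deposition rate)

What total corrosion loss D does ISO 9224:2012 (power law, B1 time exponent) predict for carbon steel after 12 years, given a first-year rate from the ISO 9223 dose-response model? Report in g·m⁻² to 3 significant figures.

D(12) = 3.92e+03 g·m⁻²

carbon steel: f(T) = -0.054·(T−10) [T>10 °C] = -0.7128
  Pd branch = 1.77·Pd^0.52·e^(0.02·RH+f) = 21.25 μm/a
  Sd branch = 0.102·Sd^0.62·e^(0.033·RH+0.04·T) = 114.8 μm/a
  r_corr = 21.25 + 114.8 = 136.1 μm/a
ISO 9224: D(t) = r_corr · t^b with b = 0.523 (carbon steel, B1)
  D(12) = 136.1 × 12^0.523 = 136.1 × 3.668 = 499 μm
  Mass loss = 499 μm × 7.85 g/cm³ = 3917 g·m⁻²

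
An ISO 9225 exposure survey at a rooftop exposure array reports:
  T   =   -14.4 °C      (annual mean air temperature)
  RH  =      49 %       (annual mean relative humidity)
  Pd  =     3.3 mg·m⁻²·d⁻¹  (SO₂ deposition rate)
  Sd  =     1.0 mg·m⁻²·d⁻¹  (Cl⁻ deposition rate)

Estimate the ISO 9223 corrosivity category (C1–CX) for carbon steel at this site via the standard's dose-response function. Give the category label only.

C1

carbon steel: f(T) = +0.150·(T−10) [T≤10 °C] = -3.6600
  SO₂ term: 1.77·3.3^0.52·exp(0.02·49-3.6600) = 0.2258
  Cl⁻ term: 0.102·1.0^0.62·exp(0.033·49+0.04·-14.4) = 0.2889
  sum: 0.2258 + 0.2889 → r_corr = 0.5147 μm/a
Category bounds: 0…1.3 μm/a bracket r_corr ⇒ C1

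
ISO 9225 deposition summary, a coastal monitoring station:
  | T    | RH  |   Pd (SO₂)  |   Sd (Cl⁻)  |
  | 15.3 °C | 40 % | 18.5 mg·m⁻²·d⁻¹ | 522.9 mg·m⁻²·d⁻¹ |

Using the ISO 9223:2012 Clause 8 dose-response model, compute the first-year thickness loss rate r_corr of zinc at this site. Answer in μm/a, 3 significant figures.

zinc: temperature factor f = -0.071·(5.3) = -0.3763
  Pd branch = 0.0129·Pd^0.44·e^(0.046·RH+f) = 0.2013 μm/a
  Sd branch = 0.0175·Sd^0.57·e^(0.008·RH+0.085·T) = 3.136 μm/a
  r_corr = 0.2013 + 3.136 = 3.337 μm/a

r_corr = 3.34 μm/a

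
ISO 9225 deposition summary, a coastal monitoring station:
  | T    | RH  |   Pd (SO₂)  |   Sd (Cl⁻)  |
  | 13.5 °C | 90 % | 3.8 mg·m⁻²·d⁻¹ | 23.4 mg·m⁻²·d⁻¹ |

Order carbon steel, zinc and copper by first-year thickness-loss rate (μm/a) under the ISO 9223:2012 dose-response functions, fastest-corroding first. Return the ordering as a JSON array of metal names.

["carbon steel", "copper", "zinc"]

carbon steel: temperature factor f = -0.054·(3.5) = -0.1890
  sulphur-dioxide contribution → 17.75 μm/a
  chloride contribution → 24.09 μm/a
  total first-year rate 41.84 μm/a
zinc: T>10 °C ⇒ hinge -0.071·(13.5−10) = -0.2485
  sulphur-dioxide contribution → 1.137 μm/a
  chloride contribution → 0.6832 μm/a
  total first-year rate 1.82 μm/a
copper: f(T) = -0.080·(T−10) [T>10 °C] = -0.2800
  sulphur-dioxide contribution → 1.147 μm/a
  chloride contribution → 1.188 μm/a
  ⇒ r_corr(copper) = 2.335 μm/a
Ordering by μm/a: carbon steel (41.8) > copper (2.33) > zinc (1.82)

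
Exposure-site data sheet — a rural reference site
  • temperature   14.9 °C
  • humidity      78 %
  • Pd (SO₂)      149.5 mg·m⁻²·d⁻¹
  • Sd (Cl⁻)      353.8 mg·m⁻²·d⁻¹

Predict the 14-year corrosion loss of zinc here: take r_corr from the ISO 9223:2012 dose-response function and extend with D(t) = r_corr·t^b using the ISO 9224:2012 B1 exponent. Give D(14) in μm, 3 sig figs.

zinc: temperature factor f = -0.071·(4.9) = -0.3479
  sulphur-dioxide contribution → 2.983 μm/a
  chloride contribution → 3.287 μm/a
  total first-year rate 6.27 μm/a
Power-law: D(14) = r_corr · 14^0.813
  D(14) = 6.27 × 14^0.813 = 6.27 × 8.547 = 53.59 μm

D(14) = 53.6 μm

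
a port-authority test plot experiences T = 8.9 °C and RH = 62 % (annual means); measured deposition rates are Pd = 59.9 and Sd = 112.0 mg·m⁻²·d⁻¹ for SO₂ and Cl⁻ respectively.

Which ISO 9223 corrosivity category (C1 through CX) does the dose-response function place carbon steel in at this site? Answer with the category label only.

C4

carbon steel: f(T) = +0.150·(T−10) [T≤10 °C] = -0.1650
  SO₂ term: 1.77·59.9^0.52·exp(0.02·62-0.1650) = 43.56
  Sd branch = 0.102·Sd^0.62·e^(0.033·RH+0.04·T) = 21 μm/a
  sum: 43.56 + 21 → r_corr = 64.56 μm/a
Category bounds: 50…80 μm/a bracket r_corr ⇒ C4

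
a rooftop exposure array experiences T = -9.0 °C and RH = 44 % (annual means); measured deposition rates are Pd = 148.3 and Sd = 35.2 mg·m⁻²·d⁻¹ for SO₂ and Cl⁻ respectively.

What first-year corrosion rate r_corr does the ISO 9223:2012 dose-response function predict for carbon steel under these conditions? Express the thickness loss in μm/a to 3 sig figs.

carbon steel: temperature factor f = +0.150·(-19.0) = -2.8500
  sulphur-dioxide contribution → 3.322 μm/a
  chloride contribution → 2.765 μm/a
  ⇒ r_corr(carbon steel) = 6.087 μm/a

r_corr = 6.09 μm/a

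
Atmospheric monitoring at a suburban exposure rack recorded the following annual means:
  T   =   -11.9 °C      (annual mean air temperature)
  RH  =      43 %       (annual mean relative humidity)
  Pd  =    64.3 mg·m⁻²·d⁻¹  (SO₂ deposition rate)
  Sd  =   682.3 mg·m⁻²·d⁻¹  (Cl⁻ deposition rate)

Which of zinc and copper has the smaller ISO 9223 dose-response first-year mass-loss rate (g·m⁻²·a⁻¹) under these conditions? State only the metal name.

copper

zinc: f(T) = +0.038·(T−10) [T≤10 °C] = -0.8322
  Pd branch = 0.0129·Pd^0.44·e^(0.046·RH+f) = 0.2534 μm/a
  Cl⁻ term: 0.0175·682.3^0.57·exp(0.008·43+0.085·-11.9) = 0.3703
  r_corr = 0.2534 + 0.3703 = 0.6237 μm/a
  mass loss = 0.6237 μm/a × 7.14 g/cm³ = 4.453 g·m⁻²·a⁻¹
copper: temperature factor f = +0.126·(-21.9) = -2.7594
  Pd branch = 0.0053·Pd^0.26·e^(0.059·RH+f) = 0.01253 μm/a
  Cl⁻ term: 0.01025·682.3^0.27·exp(0.036·43+0.049·-11.9) = 0.1567
  sum: 0.01253 + 0.1567 → r_corr = 0.1692 μm/a
  mass loss = 0.1692 μm/a × 8.96 g/cm³ = 1.516 g·m⁻²·a⁻¹
Ordering by g·m⁻²·a⁻¹: zinc (4.45) > copper (1.52)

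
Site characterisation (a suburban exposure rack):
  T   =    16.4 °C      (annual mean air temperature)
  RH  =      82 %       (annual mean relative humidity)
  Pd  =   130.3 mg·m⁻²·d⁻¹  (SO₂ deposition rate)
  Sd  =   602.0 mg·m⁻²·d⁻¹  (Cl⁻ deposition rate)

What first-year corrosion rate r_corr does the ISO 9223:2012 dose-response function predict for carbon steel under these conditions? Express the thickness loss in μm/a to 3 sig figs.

carbon steel: T>10 °C ⇒ hinge -0.054·(16.4−10) = -0.3456
  Pd branch = 1.77·Pd^0.52·e^(0.02·RH+f) = 81.26 μm/a
  Cl⁻ term: 0.102·602.0^0.62·exp(0.033·82+0.04·16.4) = 155.6
  r_corr = 81.26 + 155.6 = 236.9 μm/a

r_corr = 237 μm/a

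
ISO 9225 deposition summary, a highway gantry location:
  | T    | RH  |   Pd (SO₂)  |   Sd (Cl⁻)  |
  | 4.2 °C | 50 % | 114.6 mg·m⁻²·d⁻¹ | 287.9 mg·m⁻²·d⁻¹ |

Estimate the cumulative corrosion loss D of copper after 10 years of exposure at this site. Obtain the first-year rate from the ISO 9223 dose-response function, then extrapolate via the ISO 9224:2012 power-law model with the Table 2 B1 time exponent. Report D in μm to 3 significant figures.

copper: T≤10 °C ⇒ hinge +0.126·(4.2−10) = -0.7308
  Pd branch = 0.0053·Pd^0.26·e^(0.059·RH+f) = 0.1673 μm/a
  Cl⁻ term: 0.01025·287.9^0.27·exp(0.036·50+0.049·4.2) = 0.3514
  r_corr = 0.1673 + 0.3514 = 0.5187 μm/a
ISO 9224: D(t) = r_corr · t^b with b = 0.667 (copper, B1)
  D(10) = 0.5187 × 10^0.667 = 0.5187 × 4.645 = 2.409 μm

D(10) = 2.41 μm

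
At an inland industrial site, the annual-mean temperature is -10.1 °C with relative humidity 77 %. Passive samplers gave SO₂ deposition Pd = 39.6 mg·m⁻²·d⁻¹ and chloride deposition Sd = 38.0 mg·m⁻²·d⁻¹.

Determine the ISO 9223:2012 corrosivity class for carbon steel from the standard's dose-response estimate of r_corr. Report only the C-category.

C2

carbon steel: T≤10 °C ⇒ hinge +0.150·(-10.1−10) = -3.0150
  Pd branch = 1.77·Pd^0.52·e^(0.02·RH+f) = 2.743 μm/a
  Sd branch = 0.102·Sd^0.62·e^(0.033·RH+0.04·T) = 8.244 μm/a
  r_corr = 2.743 + 8.244 = 10.99 μm/a
Category bounds: 1.3…25 μm/a bracket r_corr ⇒ C2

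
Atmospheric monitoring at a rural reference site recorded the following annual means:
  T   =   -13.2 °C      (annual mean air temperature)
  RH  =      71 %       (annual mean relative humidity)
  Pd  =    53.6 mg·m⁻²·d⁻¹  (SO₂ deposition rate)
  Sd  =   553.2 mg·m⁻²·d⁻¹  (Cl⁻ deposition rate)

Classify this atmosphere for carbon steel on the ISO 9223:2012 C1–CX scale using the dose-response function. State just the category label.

C3

carbon steel: temperature factor f = +0.150·(-23.2) = -3.4800
  sulphur-dioxide contribution → 1.789 μm/a
  chloride contribution → 31.44 μm/a
  total first-year rate 33.22 μm/a
ISO 9223 Table 2 (carbon steel): 25 < 33.2 ≤ 50 μm/a ⇒ C3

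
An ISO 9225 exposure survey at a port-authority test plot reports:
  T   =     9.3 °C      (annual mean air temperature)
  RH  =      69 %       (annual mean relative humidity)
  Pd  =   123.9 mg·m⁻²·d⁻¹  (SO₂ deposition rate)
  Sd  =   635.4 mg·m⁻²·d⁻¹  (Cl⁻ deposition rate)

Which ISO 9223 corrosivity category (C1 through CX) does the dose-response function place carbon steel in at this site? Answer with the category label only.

carbon steel: T≤10 °C ⇒ hinge +0.150·(9.3−10) = -0.1050
  SO₂ term: 1.77·123.9^0.52·exp(0.02·69-0.1050) = 77.64
  Sd branch = 0.102·Sd^0.62·e^(0.033·RH+0.04·T) = 78.87 μm/a
  sum: 77.64 + 78.87 → r_corr = 156.5 μm/a
ISO 9223 Table 2 (carbon steel): 80 < 157 ≤ 200 μm/a ⇒ C5

C5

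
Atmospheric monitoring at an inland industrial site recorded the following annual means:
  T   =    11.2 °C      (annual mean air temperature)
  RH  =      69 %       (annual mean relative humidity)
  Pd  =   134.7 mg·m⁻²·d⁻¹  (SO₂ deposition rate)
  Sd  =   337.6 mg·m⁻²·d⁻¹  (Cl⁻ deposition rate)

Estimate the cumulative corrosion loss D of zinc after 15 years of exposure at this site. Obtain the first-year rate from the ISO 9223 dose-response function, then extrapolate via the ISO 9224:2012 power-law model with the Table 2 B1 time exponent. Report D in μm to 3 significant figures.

zinc: temperature factor f = -0.071·(1.2) = -0.0852
  SO₂ term: 0.0129·134.7^0.44·exp(0.046·69-0.0852) = 2.449
  Cl⁻ term: 0.0175·337.6^0.57·exp(0.008·69+0.085·11.2) = 2.175
  sum: 2.449 + 2.175 → r_corr = 4.624 μm/a
Power-law: D(15) = r_corr · 15^0.813
  D(15) = 4.624 × 15^0.813 = 4.624 × 9.04 = 41.8 μm

D(15) = 41.8 μm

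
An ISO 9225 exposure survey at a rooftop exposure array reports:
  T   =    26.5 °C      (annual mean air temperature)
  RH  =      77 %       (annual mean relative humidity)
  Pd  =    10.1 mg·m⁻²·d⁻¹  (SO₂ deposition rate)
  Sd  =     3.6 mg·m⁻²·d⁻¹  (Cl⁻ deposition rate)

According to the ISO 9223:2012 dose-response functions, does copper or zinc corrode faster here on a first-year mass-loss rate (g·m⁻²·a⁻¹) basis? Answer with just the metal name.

copper: temperature factor f = -0.080·(16.5) = -1.3200
  SO₂ term: 0.0053·10.1^0.26·exp(0.059·77-1.3200) = 0.2427
  Cl⁻ term: 0.01025·3.6^0.27·exp(0.036·77+0.049·26.5) = 0.8486
  r_corr = 0.2427 + 0.8486 = 1.091 μm/a
  mass loss = 1.091 μm/a × 8.96 g/cm³ = 9.779 g·m⁻²·a⁻¹
zinc: f(T) = -0.071·(T−10) [T>10 °C] = -1.1715
  SO₂ term: 0.0129·10.1^0.44·exp(0.046·77-1.1715) = 0.3819
  Cl⁻ term: 0.0175·3.6^0.57·exp(0.008·77+0.085·26.5) = 0.6396
  sum: 0.3819 + 0.6396 → r_corr = 1.022 μm/a
  mass loss = 1.022 μm/a × 7.14 g/cm³ = 7.294 g·m⁻²·a⁻¹
Ordering by g·m⁻²·a⁻¹: copper (9.78) > zinc (7.29)

copper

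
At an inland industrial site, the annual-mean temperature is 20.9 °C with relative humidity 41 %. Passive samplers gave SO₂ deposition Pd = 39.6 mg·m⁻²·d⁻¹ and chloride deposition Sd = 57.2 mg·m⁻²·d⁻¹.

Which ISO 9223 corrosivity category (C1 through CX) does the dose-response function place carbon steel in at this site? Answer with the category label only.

C3

carbon steel: f(T) = -0.054·(T−10) [T>10 °C] = -0.5886
  SO₂ term: 1.77·39.6^0.52·exp(0.02·41-0.5886) = 15.11
  Sd branch = 0.102·Sd^0.62·e^(0.033·RH+0.04·T) = 11.19 μm/a
  r_corr = 15.11 + 11.19 = 26.3 μm/a
26.3 μm/a falls in (25, 50] for carbon steel → category C3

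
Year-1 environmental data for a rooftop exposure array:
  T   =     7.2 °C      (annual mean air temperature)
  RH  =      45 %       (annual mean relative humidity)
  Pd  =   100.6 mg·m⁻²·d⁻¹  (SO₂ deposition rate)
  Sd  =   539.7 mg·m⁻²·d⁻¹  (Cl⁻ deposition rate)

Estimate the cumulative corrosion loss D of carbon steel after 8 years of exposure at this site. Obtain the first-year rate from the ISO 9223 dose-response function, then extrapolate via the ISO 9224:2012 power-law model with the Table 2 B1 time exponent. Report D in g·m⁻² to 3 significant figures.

carbon steel: T≤10 °C ⇒ hinge +0.150·(7.2−10) = -0.4200
  Pd branch = 1.77·Pd^0.52·e^(0.02·RH+f) = 31.46 μm/a
  Sd branch = 0.102·Sd^0.62·e^(0.033·RH+0.04·T) = 29.69 μm/a
  r_corr = 31.46 + 29.69 = 61.15 μm/a
Long-term exponent b (ISO 9224 Table 2, B1) = 0.523
  D(8) = 61.15 × 8^0.523 = 61.15 × 2.967 = 181.4 μm
  Mass loss = 181.4 μm × 7.85 g/cm³ = 1424 g·m⁻²

D(8) = 1.42e+03 g·m⁻²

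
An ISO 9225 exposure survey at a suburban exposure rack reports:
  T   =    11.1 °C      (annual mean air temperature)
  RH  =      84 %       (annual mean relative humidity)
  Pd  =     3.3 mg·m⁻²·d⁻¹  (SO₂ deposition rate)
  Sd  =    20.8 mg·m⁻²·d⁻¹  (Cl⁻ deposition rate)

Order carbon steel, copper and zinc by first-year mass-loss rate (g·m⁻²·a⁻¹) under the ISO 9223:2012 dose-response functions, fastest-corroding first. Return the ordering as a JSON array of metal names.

carbon steel: T>10 °C ⇒ hinge -0.054·(11.1−10) = -0.0594
  sulphur-dioxide contribution → 16.65 μm/a
  chloride contribution → 16.69 μm/a
  ⇒ r_corr(carbon steel) = 33.34 μm/a
  mass loss = 33.34 μm/a × 7.85 g/cm³ = 261.7 g·m⁻²·a⁻¹
copper: f(T) = -0.080·(T−10) [T>10 °C] = -0.0880
  sulphur-dioxide contribution → 0.9402 μm/a
  chloride contribution → 0.8244 μm/a
  total first-year rate 1.765 μm/a
  mass loss = 1.765 μm/a × 8.96 g/cm³ = 15.81 g·m⁻²·a⁻¹
zinc: T>10 °C ⇒ hinge -0.071·(11.1−10) = -0.0781
  sulphur-dioxide contribution → 0.9615 μm/a
  chloride contribution → 0.4965 μm/a
  total first-year rate 1.458 μm/a
  mass loss = 1.458 μm/a × 7.14 g/cm³ = 10.41 g·m⁻²·a⁻¹
Ordering by g·m⁻²·a⁻¹: carbon steel (262) > copper (15.8) > zinc (10.4)

["carbon steel", "copper", "zinc"]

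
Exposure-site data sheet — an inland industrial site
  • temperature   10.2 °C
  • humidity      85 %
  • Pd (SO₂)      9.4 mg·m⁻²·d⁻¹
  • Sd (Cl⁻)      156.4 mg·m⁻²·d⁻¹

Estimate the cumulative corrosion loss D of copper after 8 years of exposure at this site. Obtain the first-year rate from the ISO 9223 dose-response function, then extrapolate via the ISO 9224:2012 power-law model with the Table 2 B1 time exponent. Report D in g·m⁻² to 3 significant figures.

copper: temperature factor f = -0.080·(0.2) = -0.0160
  SO₂ term: 0.0053·9.4^0.26·exp(0.059·85-0.0160) = 1.407
  Sd branch = 0.01025·Sd^0.27·e^(0.036·RH+0.049·T) = 1.41 μm/a
  sum: 1.407 + 1.41 → r_corr = 2.817 μm/a
Long-term exponent b (ISO 9224 Table 2, B1) = 0.667
  D(8) = 2.817 × 8^0.667 = 2.817 × 4.003 = 11.28 μm
  Mass loss = 11.28 μm × 8.96 g/cm³ = 101 g·m⁻²

D(8) = 101 g·m⁻²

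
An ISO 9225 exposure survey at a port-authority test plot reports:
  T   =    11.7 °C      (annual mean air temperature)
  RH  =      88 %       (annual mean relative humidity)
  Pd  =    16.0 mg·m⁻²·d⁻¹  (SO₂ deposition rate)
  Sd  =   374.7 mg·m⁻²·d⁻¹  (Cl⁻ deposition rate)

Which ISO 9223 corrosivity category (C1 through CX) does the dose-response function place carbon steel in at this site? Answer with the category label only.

C5

carbon steel: temperature factor f = -0.054·(1.7) = -0.0918
  SO₂ term: 1.77·16.0^0.52·exp(0.02·88-0.0918) = 39.68
  Cl⁻ term: 0.102·374.7^0.62·exp(0.033·88+0.04·11.7) = 117.1
  sum: 39.68 + 117.1 → r_corr = 156.8 μm/a
ISO 9223 Table 2 (carbon steel): 80 < 157 ≤ 200 μm/a ⇒ C5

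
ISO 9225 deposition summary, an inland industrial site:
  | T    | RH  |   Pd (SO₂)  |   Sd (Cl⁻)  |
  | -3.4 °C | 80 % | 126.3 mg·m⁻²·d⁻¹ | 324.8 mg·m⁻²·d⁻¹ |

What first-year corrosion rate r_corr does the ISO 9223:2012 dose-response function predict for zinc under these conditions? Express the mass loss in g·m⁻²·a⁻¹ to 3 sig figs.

zinc: temperature factor f = +0.038·(-13.4) = -0.5092
  Pd branch = 0.0129·Pd^0.44·e^(0.046·RH+f) = 2.584 μm/a
  Cl⁻ term: 0.0175·324.8^0.57·exp(0.008·80+0.085·-3.4) = 0.6716
  r_corr = 2.584 + 0.6716 = 3.255 μm/a
Convert to mass loss: 3.255 μm/a × 7.14 g/cm³ = 23.24 g·m⁻²·a⁻¹

r_corr = 23.2 g·m⁻²·a⁻¹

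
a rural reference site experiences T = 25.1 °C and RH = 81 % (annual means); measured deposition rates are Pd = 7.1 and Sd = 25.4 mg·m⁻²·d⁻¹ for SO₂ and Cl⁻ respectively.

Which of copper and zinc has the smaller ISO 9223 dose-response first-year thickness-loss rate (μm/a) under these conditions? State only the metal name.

copper

copper: temperature factor f = -0.080·(15.1) = -1.2080
  sulphur-dioxide contribution → 0.3137 μm/a
  chloride contribution → 1.551 μm/a
  ⇒ r_corr(copper) = 1.865 μm/a
zinc: temperature factor f = -0.071·(15.1) = -1.0721
  sulphur-dioxide contribution → 0.4342 μm/a
  chloride contribution → 1.786 μm/a
  ⇒ r_corr(zinc) = 2.22 μm/a
Ordering by μm/a: zinc (2.22) > copper (1.86)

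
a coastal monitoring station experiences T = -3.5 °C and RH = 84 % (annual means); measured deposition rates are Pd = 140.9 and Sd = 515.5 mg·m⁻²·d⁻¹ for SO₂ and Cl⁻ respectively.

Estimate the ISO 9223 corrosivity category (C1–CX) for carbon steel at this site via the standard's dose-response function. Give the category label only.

C5

carbon steel: temperature factor f = +0.150·(-13.5) = -2.0250
  SO₂ term: 1.77·140.9^0.52·exp(0.02·84-2.0250) = 16.43
  Cl⁻ term: 0.102·515.5^0.62·exp(0.033·84+0.04·-3.5) = 68.12
  sum: 16.43 + 68.12 → r_corr = 84.54 μm/a
ISO 9223 Table 2 (carbon steel): 80 < 84.5 ≤ 200 μm/a ⇒ C5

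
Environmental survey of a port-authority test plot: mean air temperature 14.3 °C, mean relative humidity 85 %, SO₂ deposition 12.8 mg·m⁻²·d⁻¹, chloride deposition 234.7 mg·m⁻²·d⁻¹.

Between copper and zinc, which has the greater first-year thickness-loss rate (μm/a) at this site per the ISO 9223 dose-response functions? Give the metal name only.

zinc

copper: temperature factor f = -0.080·(4.3) = -0.3440
  sulphur-dioxide contribution → 1.098 μm/a
  chloride contribution → 1.923 μm/a
  total first-year rate 3.022 μm/a
zinc: T>10 °C ⇒ hinge -0.071·(14.3−10) = -0.3053
  sulphur-dioxide contribution → 1.456 μm/a
  chloride contribution → 2.615 μm/a
  total first-year rate 4.071 μm/a
Ordering by μm/a: zinc (4.07) > copper (3.02)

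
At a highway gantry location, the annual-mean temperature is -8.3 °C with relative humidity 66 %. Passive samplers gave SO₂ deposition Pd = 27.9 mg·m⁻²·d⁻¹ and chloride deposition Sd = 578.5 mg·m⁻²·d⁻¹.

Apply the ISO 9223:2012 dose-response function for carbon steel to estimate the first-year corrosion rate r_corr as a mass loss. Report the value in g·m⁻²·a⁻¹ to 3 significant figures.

r_corr = 281 g·m⁻²·a⁻¹

carbon steel: f(T) = +0.150·(T−10) [T≤10 °C] = -2.7450
  Pd branch = 1.77·Pd^0.52·e^(0.02·RH+f) = 2.403 μm/a
  Cl⁻ term: 0.102·578.5^0.62·exp(0.033·66+0.04·-8.3) = 33.34
  r_corr = 2.403 + 33.34 = 35.74 μm/a
Convert to mass loss: 35.74 μm/a × 7.85 g/cm³ = 280.6 g·m⁻²·a⁻¹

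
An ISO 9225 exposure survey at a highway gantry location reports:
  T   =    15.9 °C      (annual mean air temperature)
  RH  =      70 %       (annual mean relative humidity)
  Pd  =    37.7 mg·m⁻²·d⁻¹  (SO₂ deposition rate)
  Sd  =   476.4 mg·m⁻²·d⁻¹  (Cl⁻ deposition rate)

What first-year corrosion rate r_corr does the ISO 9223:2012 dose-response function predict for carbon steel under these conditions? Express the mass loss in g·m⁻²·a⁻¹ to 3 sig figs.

carbon steel: f(T) = -0.054·(T−10) [T>10 °C] = -0.3186
  sulphur-dioxide contribution → 34.46 μm/a
  chloride contribution → 88.79 μm/a
  total first-year rate 123.3 μm/a
Convert to mass loss: 123.3 μm/a × 7.85 g/cm³ = 967.5 g·m⁻²·a⁻¹

r_corr = 968 g·m⁻²·a⁻¹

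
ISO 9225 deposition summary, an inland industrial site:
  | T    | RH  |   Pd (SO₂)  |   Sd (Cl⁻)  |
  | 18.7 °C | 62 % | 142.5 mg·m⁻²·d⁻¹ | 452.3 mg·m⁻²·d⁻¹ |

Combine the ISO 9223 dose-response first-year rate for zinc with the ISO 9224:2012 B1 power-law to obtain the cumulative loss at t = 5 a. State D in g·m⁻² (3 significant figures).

zinc: temperature factor f = -0.071·(8.7) = -0.6177
  sulphur-dioxide contribution → 1.068 μm/a
  chloride contribution → 4.596 μm/a
  total first-year rate 5.664 μm/a
ISO 9224: D(t) = r_corr · t^b with b = 0.813 (zinc, B1)
  D(5) = 5.664 × 5^0.813 = 5.664 × 3.701 = 20.96 μm
  Mass loss = 20.96 μm × 7.14 g/cm³ = 149.6 g·m⁻²

D(5) = 150 g·m⁻²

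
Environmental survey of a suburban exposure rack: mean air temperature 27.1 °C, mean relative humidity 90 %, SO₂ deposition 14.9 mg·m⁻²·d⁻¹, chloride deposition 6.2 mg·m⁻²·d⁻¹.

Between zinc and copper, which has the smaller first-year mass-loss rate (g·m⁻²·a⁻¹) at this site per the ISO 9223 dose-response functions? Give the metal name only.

zinc

zinc: T>10 °C ⇒ hinge -0.071·(27.1−10) = -1.2141
  SO₂ term: 0.0129·14.9^0.44·exp(0.046·90-1.2141) = 0.7898
  Cl⁻ term: 0.0175·6.2^0.57·exp(0.008·90+0.085·27.1) = 1.018
  sum: 0.7898 + 1.018 → r_corr = 1.808 μm/a
  mass loss = 1.808 μm/a × 7.14 g/cm³ = 12.91 g·m⁻²·a⁻¹
copper: f(T) = -0.080·(T−10) [T>10 °C] = -1.3680
  SO₂ term: 0.0053·14.9^0.26·exp(0.059·90-1.3680) = 0.5512
  Cl⁻ term: 0.01025·6.2^0.27·exp(0.036·90+0.049·27.1) = 1.616
  r_corr = 0.5512 + 1.616 = 2.167 μm/a
  mass loss = 2.167 μm/a × 8.96 g/cm³ = 19.42 g·m⁻²·a⁻¹
Ordering by g·m⁻²·a⁻¹: copper (19.4) > zinc (12.9)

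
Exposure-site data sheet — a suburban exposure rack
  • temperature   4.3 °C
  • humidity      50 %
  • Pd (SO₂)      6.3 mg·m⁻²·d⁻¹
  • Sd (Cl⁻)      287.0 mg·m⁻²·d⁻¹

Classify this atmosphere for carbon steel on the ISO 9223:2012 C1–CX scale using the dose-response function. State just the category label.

carbon steel: f(T) = +0.150·(T−10) [T≤10 °C] = -0.8550
  SO₂ term: 1.77·6.3^0.52·exp(0.02·50-0.8550) = 5.328
  Cl⁻ term: 0.102·287.0^0.62·exp(0.033·50+0.04·4.3) = 21.08
  r_corr = 5.328 + 21.08 = 26.4 μm/a
ISO 9223 Table 2 (carbon steel): 25 < 26.4 ≤ 50 μm/a ⇒ C3

C3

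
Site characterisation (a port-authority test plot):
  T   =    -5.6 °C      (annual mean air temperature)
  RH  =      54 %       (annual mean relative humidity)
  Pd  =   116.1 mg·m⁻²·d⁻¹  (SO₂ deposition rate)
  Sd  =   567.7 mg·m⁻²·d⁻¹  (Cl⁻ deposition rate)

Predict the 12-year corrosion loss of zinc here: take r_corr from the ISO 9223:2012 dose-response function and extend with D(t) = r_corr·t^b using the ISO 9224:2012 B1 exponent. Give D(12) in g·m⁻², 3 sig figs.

zinc: temperature factor f = +0.038·(-15.6) = -0.5928
  sulphur-dioxide contribution → 0.6926 μm/a
  chloride contribution → 0.622 μm/a
  ⇒ r_corr(zinc) = 1.315 μm/a
Power-law: D(12) = r_corr · 12^0.813
  D(12) = 1.315 × 12^0.813 = 1.315 × 7.54 = 9.912 μm
  Mass loss = 9.912 μm × 7.14 g/cm³ = 70.77 g·m⁻²

D(12) = 70.8 g·m⁻²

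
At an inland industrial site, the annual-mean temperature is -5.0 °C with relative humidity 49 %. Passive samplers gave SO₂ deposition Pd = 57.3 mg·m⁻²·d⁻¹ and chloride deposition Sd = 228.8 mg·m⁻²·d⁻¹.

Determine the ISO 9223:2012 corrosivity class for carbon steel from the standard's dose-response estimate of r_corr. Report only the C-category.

carbon steel: f(T) = +0.150·(T−10) [T≤10 °C] = -2.2500
  SO₂ term: 1.77·57.3^0.52·exp(0.02·49-2.2500) = 4.08
  Sd branch = 0.102·Sd^0.62·e^(0.033·RH+0.04·T) = 12.21 μm/a
  r_corr = 4.08 + 12.21 = 16.29 μm/a
Category bounds: 1.3…25 μm/a bracket r_corr ⇒ C2

C2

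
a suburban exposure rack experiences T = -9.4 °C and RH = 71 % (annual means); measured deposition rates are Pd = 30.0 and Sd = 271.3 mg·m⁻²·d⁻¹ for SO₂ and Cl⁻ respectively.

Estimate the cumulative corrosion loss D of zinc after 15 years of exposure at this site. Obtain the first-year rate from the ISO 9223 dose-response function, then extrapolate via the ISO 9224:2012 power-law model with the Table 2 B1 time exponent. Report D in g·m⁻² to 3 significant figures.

zinc: T≤10 °C ⇒ hinge +0.038·(-9.4−10) = -0.7372
  SO₂ term: 0.0129·30.0^0.44·exp(0.046·71-0.7372) = 0.7224
  Sd branch = 0.0175·Sd^0.57·e^(0.008·RH+0.085·T) = 0.3387 μm/a
  r_corr = 0.7224 + 0.3387 = 1.061 μm/a
ISO 9224: D(t) = r_corr · t^b with b = 0.813 (zinc, B1)
  D(15) = 1.061 × 15^0.813 = 1.061 × 9.04 = 9.592 μm
  Mass loss = 9.592 μm × 7.14 g/cm³ = 68.49 g·m⁻²

D(15) = 68.5 g·m⁻²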